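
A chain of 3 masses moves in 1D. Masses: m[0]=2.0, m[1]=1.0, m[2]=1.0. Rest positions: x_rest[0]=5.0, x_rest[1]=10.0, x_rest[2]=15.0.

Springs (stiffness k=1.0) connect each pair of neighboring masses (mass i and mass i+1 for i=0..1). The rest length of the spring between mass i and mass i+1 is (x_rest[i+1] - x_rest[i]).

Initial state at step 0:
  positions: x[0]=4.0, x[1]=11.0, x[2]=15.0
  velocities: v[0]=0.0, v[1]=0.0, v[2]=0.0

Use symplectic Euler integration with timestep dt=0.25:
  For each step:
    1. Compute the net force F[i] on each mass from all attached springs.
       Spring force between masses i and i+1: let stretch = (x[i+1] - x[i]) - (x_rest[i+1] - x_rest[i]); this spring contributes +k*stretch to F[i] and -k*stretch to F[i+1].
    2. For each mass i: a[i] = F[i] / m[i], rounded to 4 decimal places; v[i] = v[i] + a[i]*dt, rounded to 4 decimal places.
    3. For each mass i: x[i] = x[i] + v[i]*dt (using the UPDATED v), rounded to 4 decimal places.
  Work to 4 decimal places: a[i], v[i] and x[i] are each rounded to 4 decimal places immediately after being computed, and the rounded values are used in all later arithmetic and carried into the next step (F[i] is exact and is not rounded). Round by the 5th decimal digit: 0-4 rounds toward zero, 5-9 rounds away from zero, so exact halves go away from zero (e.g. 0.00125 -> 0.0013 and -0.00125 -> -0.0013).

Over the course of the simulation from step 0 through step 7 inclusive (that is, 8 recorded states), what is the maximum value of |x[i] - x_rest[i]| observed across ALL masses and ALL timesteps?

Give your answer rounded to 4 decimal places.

Answer: 1.2971

Derivation:
Step 0: x=[4.0000 11.0000 15.0000] v=[0.0000 0.0000 0.0000]
Step 1: x=[4.0625 10.8125 15.0625] v=[0.2500 -0.7500 0.2500]
Step 2: x=[4.1797 10.4688 15.1719] v=[0.4688 -1.3750 0.4375]
Step 3: x=[4.3372 10.0259 15.2998] v=[0.6300 -1.7715 0.5117]
Step 4: x=[4.5162 9.5571 15.4106] v=[0.7161 -1.8752 0.4432]
Step 5: x=[4.6965 9.1391 15.4681] v=[0.7212 -1.6721 0.2298]
Step 6: x=[4.8594 8.8390 15.4425] v=[0.6515 -1.2005 -0.1025]
Step 7: x=[4.9904 8.7029 15.3167] v=[0.5240 -0.5445 -0.5034]
Max displacement = 1.2971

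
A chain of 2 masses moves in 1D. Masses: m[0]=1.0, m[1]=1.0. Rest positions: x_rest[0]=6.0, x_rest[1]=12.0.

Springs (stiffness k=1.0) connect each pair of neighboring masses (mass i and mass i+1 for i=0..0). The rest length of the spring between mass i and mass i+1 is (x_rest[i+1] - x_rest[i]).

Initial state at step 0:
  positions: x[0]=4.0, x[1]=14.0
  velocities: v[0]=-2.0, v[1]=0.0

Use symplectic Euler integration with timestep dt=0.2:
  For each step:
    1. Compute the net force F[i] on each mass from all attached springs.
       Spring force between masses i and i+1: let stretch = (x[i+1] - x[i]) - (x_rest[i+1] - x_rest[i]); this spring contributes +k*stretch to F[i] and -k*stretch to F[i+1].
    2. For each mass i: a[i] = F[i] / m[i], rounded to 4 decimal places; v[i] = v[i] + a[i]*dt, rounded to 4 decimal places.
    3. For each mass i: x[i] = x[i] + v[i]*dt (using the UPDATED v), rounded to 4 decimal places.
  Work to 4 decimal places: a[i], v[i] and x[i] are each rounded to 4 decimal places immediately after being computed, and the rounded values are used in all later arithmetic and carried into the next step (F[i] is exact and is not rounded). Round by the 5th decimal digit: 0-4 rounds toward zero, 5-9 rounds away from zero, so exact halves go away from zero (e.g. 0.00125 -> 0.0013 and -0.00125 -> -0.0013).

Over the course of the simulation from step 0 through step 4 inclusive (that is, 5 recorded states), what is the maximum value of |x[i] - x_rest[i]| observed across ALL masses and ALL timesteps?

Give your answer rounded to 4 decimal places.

Answer: 2.3168

Derivation:
Step 0: x=[4.0000 14.0000] v=[-2.0000 0.0000]
Step 1: x=[3.7600 13.8400] v=[-1.2000 -0.8000]
Step 2: x=[3.6832 13.5168] v=[-0.3840 -1.6160]
Step 3: x=[3.7597 13.0403] v=[0.3827 -2.3827]
Step 4: x=[3.9675 12.4325] v=[1.0388 -3.0388]
Max displacement = 2.3168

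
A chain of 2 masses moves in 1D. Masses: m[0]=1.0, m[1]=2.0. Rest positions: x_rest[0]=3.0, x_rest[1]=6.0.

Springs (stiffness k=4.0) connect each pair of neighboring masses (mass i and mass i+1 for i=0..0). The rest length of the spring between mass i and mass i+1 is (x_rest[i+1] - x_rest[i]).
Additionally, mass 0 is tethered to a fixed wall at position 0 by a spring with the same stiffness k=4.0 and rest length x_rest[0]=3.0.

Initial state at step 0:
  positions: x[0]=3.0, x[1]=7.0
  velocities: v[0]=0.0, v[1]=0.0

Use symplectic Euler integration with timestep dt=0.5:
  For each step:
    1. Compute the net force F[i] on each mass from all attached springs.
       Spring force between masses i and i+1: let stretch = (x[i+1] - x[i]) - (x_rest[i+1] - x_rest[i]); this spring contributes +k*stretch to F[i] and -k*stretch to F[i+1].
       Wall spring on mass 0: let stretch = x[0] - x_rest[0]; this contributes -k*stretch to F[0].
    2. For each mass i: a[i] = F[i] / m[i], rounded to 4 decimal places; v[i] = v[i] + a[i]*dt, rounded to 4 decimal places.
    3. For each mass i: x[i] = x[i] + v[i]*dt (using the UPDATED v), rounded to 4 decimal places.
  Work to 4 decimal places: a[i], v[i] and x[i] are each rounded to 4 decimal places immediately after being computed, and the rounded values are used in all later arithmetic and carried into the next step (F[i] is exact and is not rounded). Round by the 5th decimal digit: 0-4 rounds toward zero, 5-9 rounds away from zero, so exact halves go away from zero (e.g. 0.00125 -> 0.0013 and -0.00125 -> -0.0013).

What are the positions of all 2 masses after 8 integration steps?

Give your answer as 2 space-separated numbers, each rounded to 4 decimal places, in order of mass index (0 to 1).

Answer: 2.9766 5.3477

Derivation:
Step 0: x=[3.0000 7.0000] v=[0.0000 0.0000]
Step 1: x=[4.0000 6.5000] v=[2.0000 -1.0000]
Step 2: x=[3.5000 6.2500] v=[-1.0000 -0.5000]
Step 3: x=[2.2500 6.1250] v=[-2.5000 -0.2500]
Step 4: x=[2.6250 5.5625] v=[0.7500 -1.1250]
Step 5: x=[3.3125 5.0313] v=[1.3750 -1.0625]
Step 6: x=[2.4063 5.1407] v=[-1.8124 0.2187]
Step 7: x=[1.8282 5.3829] v=[-1.1562 0.4843]
Step 8: x=[2.9766 5.3477] v=[2.2968 -0.0704]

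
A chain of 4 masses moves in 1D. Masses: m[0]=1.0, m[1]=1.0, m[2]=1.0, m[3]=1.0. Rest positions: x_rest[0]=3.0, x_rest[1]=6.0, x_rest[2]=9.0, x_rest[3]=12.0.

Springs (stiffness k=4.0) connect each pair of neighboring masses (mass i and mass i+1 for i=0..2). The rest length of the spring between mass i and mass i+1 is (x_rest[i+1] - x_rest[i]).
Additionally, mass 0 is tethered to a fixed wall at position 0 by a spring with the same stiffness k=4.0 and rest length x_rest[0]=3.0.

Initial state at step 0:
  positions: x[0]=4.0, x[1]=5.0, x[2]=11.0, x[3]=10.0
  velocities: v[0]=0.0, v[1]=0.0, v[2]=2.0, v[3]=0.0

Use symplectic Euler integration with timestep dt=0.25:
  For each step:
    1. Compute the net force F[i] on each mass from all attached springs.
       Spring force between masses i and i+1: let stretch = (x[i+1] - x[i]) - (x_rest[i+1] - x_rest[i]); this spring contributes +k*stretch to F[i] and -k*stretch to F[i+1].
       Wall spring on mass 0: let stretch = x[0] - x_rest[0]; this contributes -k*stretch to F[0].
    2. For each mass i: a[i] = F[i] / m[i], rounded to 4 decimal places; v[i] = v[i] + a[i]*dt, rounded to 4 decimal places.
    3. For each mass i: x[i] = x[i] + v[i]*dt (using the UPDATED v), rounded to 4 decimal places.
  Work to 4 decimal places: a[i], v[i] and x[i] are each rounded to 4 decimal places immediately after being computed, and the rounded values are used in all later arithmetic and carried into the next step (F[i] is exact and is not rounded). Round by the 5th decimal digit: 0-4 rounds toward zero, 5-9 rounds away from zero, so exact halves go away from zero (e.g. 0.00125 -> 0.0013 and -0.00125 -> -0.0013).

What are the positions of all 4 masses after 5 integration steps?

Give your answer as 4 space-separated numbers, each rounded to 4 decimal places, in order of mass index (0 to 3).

Step 0: x=[4.0000 5.0000 11.0000 10.0000] v=[0.0000 0.0000 2.0000 0.0000]
Step 1: x=[3.2500 6.2500 9.7500 11.0000] v=[-3.0000 5.0000 -5.0000 4.0000]
Step 2: x=[2.4375 7.6250 7.9375 12.4375] v=[-3.2500 5.5000 -7.2500 5.7500]
Step 3: x=[2.3125 7.7813 7.1719 13.5000] v=[-0.5000 0.6250 -3.0625 4.2500]
Step 4: x=[2.9766 6.4180 8.1407 13.7305] v=[2.6563 -5.4532 3.8750 0.9219]
Step 5: x=[3.7569 4.6250 10.0762 13.3135] v=[3.1211 -7.1719 7.7421 -1.6679]

Answer: 3.7569 4.6250 10.0762 13.3135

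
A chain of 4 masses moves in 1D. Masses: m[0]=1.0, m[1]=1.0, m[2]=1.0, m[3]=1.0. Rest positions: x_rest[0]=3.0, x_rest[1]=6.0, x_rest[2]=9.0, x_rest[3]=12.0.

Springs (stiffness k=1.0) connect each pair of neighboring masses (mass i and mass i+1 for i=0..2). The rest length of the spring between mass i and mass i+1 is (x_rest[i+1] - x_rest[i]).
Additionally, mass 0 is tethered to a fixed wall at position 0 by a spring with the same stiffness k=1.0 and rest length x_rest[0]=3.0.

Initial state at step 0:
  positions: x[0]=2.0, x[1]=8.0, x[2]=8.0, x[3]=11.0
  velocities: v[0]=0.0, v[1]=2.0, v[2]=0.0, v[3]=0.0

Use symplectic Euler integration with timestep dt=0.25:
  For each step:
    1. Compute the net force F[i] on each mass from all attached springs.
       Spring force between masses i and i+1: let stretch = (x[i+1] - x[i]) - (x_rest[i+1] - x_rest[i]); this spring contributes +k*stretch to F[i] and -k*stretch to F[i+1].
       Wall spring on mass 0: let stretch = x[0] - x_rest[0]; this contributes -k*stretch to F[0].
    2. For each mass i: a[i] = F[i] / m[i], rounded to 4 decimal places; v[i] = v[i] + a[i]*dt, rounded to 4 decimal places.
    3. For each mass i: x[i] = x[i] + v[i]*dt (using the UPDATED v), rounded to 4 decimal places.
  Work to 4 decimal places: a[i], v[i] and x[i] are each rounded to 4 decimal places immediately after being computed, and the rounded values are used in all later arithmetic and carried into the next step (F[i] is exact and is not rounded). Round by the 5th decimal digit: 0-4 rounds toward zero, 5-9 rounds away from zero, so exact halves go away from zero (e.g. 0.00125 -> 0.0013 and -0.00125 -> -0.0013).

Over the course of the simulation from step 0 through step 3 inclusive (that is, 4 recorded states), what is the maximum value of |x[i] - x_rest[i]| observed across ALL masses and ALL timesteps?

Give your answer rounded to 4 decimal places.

Step 0: x=[2.0000 8.0000 8.0000 11.0000] v=[0.0000 2.0000 0.0000 0.0000]
Step 1: x=[2.2500 8.1250 8.1875 11.0000] v=[1.0000 0.5000 0.7500 0.0000]
Step 2: x=[2.7266 7.8867 8.5469 11.0117] v=[1.9063 -0.9531 1.4375 0.0469]
Step 3: x=[3.3553 7.3672 9.0191 11.0569] v=[2.5147 -2.0781 1.8887 0.1807]
Max displacement = 2.1250

Answer: 2.1250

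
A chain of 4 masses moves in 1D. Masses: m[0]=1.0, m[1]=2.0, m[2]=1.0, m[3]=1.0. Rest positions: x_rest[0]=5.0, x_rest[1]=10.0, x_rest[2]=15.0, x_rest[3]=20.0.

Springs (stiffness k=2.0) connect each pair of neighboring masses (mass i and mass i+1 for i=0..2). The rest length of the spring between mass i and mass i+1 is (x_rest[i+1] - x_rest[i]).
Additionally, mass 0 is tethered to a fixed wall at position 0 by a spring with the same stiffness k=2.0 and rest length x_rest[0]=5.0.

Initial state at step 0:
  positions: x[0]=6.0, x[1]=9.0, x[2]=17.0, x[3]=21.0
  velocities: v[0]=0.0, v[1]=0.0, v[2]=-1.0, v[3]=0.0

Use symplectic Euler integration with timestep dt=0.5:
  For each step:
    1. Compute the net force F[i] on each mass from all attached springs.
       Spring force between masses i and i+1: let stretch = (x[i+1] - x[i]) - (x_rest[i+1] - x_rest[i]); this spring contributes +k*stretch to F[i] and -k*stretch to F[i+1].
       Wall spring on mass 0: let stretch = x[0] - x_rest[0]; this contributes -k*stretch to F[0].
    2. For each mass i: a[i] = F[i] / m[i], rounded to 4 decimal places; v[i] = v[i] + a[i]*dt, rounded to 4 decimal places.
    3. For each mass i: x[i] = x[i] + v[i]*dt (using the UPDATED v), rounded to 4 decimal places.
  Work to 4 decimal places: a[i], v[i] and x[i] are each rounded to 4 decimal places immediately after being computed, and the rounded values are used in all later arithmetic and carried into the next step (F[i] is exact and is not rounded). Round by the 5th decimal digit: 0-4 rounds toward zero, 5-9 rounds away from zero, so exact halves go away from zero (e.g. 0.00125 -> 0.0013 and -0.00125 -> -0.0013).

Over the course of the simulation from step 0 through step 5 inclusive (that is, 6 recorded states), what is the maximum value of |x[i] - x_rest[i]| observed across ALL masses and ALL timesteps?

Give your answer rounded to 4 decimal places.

Answer: 2.2500

Derivation:
Step 0: x=[6.0000 9.0000 17.0000 21.0000] v=[0.0000 0.0000 -1.0000 0.0000]
Step 1: x=[4.5000 10.2500 14.5000 21.5000] v=[-3.0000 2.5000 -5.0000 1.0000]
Step 2: x=[3.6250 11.1250 13.3750 21.0000] v=[-1.7500 1.7500 -2.2500 -1.0000]
Step 3: x=[4.6875 10.6875 14.9375 19.1875] v=[2.1250 -0.8750 3.1250 -3.6250]
Step 4: x=[6.4063 9.8125 16.5000 17.7500] v=[3.4375 -1.7500 3.1250 -2.8750]
Step 5: x=[6.6250 9.7578 15.3438 18.1875] v=[0.4374 -0.1094 -2.3125 0.8750]
Max displacement = 2.2500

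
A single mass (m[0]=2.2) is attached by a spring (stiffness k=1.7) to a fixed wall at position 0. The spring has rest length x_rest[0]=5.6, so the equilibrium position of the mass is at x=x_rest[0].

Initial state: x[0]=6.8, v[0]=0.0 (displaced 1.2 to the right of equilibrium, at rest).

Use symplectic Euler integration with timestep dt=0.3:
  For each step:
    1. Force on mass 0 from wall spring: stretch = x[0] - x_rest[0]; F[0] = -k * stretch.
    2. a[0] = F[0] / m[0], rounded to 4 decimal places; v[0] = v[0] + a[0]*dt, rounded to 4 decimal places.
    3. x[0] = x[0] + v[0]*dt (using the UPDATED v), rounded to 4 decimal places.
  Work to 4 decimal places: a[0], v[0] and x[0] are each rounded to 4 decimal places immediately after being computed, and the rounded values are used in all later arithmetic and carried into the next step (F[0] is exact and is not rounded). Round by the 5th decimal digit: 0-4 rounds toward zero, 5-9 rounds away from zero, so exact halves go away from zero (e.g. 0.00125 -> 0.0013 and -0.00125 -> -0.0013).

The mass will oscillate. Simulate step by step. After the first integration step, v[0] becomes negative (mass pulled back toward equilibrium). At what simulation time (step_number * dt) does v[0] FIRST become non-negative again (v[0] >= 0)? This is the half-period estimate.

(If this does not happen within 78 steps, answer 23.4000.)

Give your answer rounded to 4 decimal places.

Answer: 3.6000

Derivation:
Step 0: x=[6.8000] v=[0.0000]
Step 1: x=[6.7165] v=[-0.2782]
Step 2: x=[6.5554] v=[-0.5370]
Step 3: x=[6.3279] v=[-0.7585]
Step 4: x=[6.0497] v=[-0.9273]
Step 5: x=[5.7402] v=[-1.0316]
Step 6: x=[5.4210] v=[-1.0641]
Step 7: x=[5.1142] v=[-1.0226]
Step 8: x=[4.8412] v=[-0.9100]
Step 9: x=[4.6210] v=[-0.7341]
Step 10: x=[4.4688] v=[-0.5072]
Step 11: x=[4.3953] v=[-0.2450]
Step 12: x=[4.4056] v=[0.0343]
First v>=0 after going negative at step 12, time=3.6000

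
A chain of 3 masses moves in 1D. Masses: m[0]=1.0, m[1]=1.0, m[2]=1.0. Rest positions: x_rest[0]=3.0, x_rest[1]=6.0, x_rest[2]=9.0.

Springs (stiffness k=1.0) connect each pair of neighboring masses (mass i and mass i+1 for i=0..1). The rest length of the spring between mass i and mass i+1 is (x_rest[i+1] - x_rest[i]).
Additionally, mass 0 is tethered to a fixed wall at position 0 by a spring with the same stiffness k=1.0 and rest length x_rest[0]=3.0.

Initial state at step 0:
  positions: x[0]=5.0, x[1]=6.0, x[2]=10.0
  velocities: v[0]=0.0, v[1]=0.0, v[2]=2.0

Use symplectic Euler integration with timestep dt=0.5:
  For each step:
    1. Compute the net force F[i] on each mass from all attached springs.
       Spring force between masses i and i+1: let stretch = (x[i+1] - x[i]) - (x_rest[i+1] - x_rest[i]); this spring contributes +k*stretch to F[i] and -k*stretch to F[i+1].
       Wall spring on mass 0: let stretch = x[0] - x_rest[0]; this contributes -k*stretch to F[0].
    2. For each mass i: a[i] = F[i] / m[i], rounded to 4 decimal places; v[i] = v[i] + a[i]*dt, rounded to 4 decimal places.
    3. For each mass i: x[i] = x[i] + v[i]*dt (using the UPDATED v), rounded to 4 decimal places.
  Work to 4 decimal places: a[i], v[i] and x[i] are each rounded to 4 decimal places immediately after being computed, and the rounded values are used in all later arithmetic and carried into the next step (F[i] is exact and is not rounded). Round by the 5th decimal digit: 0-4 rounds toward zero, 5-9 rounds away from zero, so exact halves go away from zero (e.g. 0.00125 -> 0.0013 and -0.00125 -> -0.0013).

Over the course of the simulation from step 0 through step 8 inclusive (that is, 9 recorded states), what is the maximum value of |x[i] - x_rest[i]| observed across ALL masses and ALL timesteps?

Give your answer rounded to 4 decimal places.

Answer: 3.1506

Derivation:
Step 0: x=[5.0000 6.0000 10.0000] v=[0.0000 0.0000 2.0000]
Step 1: x=[4.0000 6.7500 10.7500] v=[-2.0000 1.5000 1.5000]
Step 2: x=[2.6875 7.8125 11.2500] v=[-2.6250 2.1250 1.0000]
Step 3: x=[1.9844 8.4532 11.6407] v=[-1.4063 1.2813 0.7813]
Step 4: x=[2.4024 8.2735 11.9845] v=[0.8359 -0.3594 0.6876]
Step 5: x=[3.6876 7.5538 12.1506] v=[2.5703 -1.4395 0.3321]
Step 6: x=[5.0174 7.0167 11.9175] v=[2.6596 -1.0742 -0.4663]
Step 7: x=[5.5927 7.2050 11.2092] v=[1.1506 0.3766 -1.4167]
Step 8: x=[5.1729 7.9913 10.2498] v=[-0.8396 1.5726 -1.9188]
Max displacement = 3.1506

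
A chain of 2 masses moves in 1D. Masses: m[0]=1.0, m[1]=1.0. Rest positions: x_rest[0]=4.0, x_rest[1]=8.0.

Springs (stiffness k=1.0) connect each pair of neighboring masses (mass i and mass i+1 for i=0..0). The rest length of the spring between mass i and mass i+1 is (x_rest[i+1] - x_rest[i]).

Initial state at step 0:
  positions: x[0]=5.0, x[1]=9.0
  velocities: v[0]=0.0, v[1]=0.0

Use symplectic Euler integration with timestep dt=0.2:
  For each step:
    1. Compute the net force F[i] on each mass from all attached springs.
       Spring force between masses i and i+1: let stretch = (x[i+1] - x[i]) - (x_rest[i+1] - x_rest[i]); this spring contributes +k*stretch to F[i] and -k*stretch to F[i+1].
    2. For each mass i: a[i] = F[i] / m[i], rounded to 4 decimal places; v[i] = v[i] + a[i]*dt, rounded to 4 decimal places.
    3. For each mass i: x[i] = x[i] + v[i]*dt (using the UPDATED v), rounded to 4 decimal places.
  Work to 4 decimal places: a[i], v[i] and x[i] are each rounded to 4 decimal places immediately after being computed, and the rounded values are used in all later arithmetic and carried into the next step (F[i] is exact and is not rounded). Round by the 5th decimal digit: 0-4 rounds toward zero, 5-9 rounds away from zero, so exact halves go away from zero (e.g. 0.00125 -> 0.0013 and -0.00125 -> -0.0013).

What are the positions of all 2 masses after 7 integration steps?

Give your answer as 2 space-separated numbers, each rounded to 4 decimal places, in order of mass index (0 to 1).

Answer: 5.0000 9.0000

Derivation:
Step 0: x=[5.0000 9.0000] v=[0.0000 0.0000]
Step 1: x=[5.0000 9.0000] v=[0.0000 0.0000]
Step 2: x=[5.0000 9.0000] v=[0.0000 0.0000]
Step 3: x=[5.0000 9.0000] v=[0.0000 0.0000]
Step 4: x=[5.0000 9.0000] v=[0.0000 0.0000]
Step 5: x=[5.0000 9.0000] v=[0.0000 0.0000]
Step 6: x=[5.0000 9.0000] v=[0.0000 0.0000]
Step 7: x=[5.0000 9.0000] v=[0.0000 0.0000]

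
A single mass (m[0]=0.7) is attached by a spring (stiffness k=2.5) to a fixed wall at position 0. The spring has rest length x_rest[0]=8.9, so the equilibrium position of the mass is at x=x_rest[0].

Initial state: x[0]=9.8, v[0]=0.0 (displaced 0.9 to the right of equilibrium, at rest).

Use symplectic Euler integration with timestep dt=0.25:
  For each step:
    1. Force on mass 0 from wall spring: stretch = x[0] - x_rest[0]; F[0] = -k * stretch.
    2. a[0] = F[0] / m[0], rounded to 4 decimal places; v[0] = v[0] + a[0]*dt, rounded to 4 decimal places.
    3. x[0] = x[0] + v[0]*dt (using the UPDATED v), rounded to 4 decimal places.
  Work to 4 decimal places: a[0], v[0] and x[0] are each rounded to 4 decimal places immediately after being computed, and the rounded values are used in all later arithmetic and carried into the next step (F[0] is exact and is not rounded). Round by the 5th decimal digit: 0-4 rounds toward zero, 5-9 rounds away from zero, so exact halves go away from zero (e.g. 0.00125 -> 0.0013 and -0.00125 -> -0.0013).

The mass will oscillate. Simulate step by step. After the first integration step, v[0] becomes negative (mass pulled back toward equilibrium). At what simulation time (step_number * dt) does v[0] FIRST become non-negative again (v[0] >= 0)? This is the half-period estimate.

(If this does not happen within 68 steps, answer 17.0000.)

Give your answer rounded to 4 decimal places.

Answer: 1.7500

Derivation:
Step 0: x=[9.8000] v=[0.0000]
Step 1: x=[9.5991] v=[-0.8036]
Step 2: x=[9.2422] v=[-1.4278]
Step 3: x=[8.8089] v=[-1.7333]
Step 4: x=[8.3959] v=[-1.6520]
Step 5: x=[8.0954] v=[-1.2019]
Step 6: x=[7.9745] v=[-0.4835]
Step 7: x=[8.0602] v=[0.3429]
First v>=0 after going negative at step 7, time=1.7500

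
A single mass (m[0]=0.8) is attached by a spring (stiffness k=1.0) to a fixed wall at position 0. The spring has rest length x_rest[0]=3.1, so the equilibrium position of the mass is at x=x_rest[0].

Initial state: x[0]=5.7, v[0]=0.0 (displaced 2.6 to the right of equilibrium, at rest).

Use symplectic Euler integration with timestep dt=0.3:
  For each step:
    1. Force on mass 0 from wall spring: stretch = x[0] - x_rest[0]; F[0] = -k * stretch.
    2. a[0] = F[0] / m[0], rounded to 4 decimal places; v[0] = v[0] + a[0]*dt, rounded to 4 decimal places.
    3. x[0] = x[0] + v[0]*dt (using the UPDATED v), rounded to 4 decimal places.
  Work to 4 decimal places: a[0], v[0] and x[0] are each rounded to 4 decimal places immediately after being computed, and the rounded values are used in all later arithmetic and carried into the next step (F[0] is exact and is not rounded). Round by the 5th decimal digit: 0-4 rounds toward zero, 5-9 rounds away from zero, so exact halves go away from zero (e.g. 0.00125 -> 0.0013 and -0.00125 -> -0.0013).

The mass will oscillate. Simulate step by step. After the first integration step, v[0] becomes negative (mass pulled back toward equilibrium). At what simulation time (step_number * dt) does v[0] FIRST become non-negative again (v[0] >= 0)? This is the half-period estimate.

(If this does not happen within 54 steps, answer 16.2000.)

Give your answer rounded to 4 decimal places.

Step 0: x=[5.7000] v=[0.0000]
Step 1: x=[5.4075] v=[-0.9750]
Step 2: x=[4.8554] v=[-1.8403]
Step 3: x=[4.1058] v=[-2.4986]
Step 4: x=[3.2431] v=[-2.8758]
Step 5: x=[2.3643] v=[-2.9295]
Step 6: x=[1.5682] v=[-2.6536]
Step 7: x=[0.9444] v=[-2.0792]
Step 8: x=[0.5631] v=[-1.2709]
Step 9: x=[0.4672] v=[-0.3196]
Step 10: x=[0.6675] v=[0.6677]
First v>=0 after going negative at step 10, time=3.0000

Answer: 3.0000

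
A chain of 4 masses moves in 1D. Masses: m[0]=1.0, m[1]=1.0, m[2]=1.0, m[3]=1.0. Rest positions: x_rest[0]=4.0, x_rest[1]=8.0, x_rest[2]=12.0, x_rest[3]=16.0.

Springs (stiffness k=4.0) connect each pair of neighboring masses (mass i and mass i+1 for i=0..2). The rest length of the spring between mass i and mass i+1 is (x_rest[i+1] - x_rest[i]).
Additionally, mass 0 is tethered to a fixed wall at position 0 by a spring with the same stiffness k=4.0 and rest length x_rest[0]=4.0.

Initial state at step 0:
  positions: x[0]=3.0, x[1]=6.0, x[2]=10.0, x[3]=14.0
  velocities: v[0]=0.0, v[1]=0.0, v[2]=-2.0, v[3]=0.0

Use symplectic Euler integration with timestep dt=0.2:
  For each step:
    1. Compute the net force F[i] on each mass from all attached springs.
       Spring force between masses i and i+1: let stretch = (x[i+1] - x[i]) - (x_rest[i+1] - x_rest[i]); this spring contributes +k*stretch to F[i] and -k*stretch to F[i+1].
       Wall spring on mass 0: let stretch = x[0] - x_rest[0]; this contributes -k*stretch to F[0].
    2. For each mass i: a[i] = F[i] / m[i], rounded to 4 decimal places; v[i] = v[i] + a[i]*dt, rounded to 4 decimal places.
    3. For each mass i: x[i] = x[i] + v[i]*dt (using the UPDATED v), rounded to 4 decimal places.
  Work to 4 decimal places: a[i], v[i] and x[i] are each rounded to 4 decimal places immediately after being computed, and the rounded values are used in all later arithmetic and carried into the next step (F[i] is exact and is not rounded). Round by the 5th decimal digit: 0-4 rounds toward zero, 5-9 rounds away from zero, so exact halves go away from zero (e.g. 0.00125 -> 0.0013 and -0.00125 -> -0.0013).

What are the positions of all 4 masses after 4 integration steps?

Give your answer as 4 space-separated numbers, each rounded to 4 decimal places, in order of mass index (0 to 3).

Answer: 3.2269 6.5721 9.6216 13.5550

Derivation:
Step 0: x=[3.0000 6.0000 10.0000 14.0000] v=[0.0000 0.0000 -2.0000 0.0000]
Step 1: x=[3.0000 6.1600 9.6000 14.0000] v=[0.0000 0.8000 -2.0000 0.0000]
Step 2: x=[3.0256 6.3648 9.3536 13.9360] v=[0.1280 1.0240 -1.2320 -0.3200]
Step 3: x=[3.1014 6.5135 9.3622 13.7788] v=[0.3789 0.7437 0.0429 -0.7859]
Step 4: x=[3.2269 6.5721 9.6216 13.5550] v=[0.6275 0.2930 1.2972 -1.1192]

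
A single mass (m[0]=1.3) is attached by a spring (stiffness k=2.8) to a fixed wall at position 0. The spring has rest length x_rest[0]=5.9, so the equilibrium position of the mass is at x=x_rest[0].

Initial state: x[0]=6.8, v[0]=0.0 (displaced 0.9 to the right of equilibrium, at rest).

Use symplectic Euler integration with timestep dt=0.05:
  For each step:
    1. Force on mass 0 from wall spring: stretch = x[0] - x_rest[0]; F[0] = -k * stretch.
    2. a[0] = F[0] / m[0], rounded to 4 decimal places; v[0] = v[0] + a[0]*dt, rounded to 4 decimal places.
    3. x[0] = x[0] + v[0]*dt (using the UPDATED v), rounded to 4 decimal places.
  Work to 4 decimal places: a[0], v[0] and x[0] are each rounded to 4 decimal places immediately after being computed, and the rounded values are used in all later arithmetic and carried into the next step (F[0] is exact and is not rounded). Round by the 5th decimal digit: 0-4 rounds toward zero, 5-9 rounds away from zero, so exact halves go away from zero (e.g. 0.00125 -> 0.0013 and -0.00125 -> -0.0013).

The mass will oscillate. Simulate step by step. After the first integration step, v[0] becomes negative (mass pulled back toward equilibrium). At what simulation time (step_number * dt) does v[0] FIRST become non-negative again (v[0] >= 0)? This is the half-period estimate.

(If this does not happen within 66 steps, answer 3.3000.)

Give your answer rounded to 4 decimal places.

Answer: 2.1500

Derivation:
Step 0: x=[6.8000] v=[0.0000]
Step 1: x=[6.7952] v=[-0.0969]
Step 2: x=[6.7855] v=[-0.1933]
Step 3: x=[6.7711] v=[-0.2887]
Step 4: x=[6.7520] v=[-0.3825]
Step 5: x=[6.7283] v=[-0.4743]
Step 6: x=[6.7001] v=[-0.5635]
Step 7: x=[6.6676] v=[-0.6497]
Step 8: x=[6.6310] v=[-0.7324]
Step 9: x=[6.5904] v=[-0.8111]
Step 10: x=[6.5461] v=[-0.8855]
Step 11: x=[6.4983] v=[-0.9551]
Step 12: x=[6.4473] v=[-1.0195]
Step 13: x=[6.3934] v=[-1.0784]
Step 14: x=[6.3368] v=[-1.1315]
Step 15: x=[6.2779] v=[-1.1785]
Step 16: x=[6.2169] v=[-1.2192]
Step 17: x=[6.1542] v=[-1.2533]
Step 18: x=[6.0902] v=[-1.2807]
Step 19: x=[6.0251] v=[-1.3012]
Step 20: x=[5.9594] v=[-1.3147]
Step 21: x=[5.8933] v=[-1.3211]
Step 22: x=[5.8273] v=[-1.3204]
Step 23: x=[5.7617] v=[-1.3126]
Step 24: x=[5.6968] v=[-1.2977]
Step 25: x=[5.6330] v=[-1.2758]
Step 26: x=[5.5707] v=[-1.2470]
Step 27: x=[5.5101] v=[-1.2115]
Step 28: x=[5.4516] v=[-1.1695]
Step 29: x=[5.3955] v=[-1.1212]
Step 30: x=[5.3422] v=[-1.0669]
Step 31: x=[5.2919] v=[-1.0068]
Step 32: x=[5.2448] v=[-0.9413]
Step 33: x=[5.2013] v=[-0.8707]
Step 34: x=[5.1615] v=[-0.7955]
Step 35: x=[5.1257] v=[-0.7160]
Step 36: x=[5.0941] v=[-0.6326]
Step 37: x=[5.0668] v=[-0.5458]
Step 38: x=[5.0440] v=[-0.4561]
Step 39: x=[5.0258] v=[-0.3639]
Step 40: x=[5.0123] v=[-0.2698]
Step 41: x=[5.0036] v=[-0.1742]
Step 42: x=[4.9997] v=[-0.0777]
Step 43: x=[5.0007] v=[0.0193]
First v>=0 after going negative at step 43, time=2.1500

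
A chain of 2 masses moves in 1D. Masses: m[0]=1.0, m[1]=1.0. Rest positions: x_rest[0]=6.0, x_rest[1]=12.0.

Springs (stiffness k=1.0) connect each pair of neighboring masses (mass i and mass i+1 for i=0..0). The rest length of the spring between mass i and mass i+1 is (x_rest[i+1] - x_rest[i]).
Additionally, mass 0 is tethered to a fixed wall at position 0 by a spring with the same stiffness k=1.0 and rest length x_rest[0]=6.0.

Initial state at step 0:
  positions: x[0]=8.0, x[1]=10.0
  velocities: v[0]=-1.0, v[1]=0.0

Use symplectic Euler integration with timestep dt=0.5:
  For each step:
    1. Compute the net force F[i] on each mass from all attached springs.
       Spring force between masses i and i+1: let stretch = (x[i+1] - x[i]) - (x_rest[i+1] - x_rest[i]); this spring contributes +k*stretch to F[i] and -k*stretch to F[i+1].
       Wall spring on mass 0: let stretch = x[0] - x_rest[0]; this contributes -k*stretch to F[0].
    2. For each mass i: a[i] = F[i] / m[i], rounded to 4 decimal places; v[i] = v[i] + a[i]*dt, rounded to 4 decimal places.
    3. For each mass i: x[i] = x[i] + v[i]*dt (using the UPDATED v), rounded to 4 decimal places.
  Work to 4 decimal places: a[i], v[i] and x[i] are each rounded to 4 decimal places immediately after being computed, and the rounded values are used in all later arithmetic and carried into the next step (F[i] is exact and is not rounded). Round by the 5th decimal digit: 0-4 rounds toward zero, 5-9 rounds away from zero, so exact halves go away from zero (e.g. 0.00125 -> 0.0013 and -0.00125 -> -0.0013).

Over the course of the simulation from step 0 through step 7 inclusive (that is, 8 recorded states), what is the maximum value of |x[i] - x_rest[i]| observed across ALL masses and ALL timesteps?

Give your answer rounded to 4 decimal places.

Step 0: x=[8.0000 10.0000] v=[-1.0000 0.0000]
Step 1: x=[6.0000 11.0000] v=[-4.0000 2.0000]
Step 2: x=[3.7500 12.2500] v=[-4.5000 2.5000]
Step 3: x=[2.6875 12.8750] v=[-2.1250 1.2500]
Step 4: x=[3.5000 12.4531] v=[1.6250 -0.8438]
Step 5: x=[5.6758 11.2929] v=[4.3516 -2.3204]
Step 6: x=[7.8370 10.2284] v=[4.3223 -2.1290]
Step 7: x=[8.6368 10.0661] v=[1.5995 -0.3247]
Max displacement = 3.3125

Answer: 3.3125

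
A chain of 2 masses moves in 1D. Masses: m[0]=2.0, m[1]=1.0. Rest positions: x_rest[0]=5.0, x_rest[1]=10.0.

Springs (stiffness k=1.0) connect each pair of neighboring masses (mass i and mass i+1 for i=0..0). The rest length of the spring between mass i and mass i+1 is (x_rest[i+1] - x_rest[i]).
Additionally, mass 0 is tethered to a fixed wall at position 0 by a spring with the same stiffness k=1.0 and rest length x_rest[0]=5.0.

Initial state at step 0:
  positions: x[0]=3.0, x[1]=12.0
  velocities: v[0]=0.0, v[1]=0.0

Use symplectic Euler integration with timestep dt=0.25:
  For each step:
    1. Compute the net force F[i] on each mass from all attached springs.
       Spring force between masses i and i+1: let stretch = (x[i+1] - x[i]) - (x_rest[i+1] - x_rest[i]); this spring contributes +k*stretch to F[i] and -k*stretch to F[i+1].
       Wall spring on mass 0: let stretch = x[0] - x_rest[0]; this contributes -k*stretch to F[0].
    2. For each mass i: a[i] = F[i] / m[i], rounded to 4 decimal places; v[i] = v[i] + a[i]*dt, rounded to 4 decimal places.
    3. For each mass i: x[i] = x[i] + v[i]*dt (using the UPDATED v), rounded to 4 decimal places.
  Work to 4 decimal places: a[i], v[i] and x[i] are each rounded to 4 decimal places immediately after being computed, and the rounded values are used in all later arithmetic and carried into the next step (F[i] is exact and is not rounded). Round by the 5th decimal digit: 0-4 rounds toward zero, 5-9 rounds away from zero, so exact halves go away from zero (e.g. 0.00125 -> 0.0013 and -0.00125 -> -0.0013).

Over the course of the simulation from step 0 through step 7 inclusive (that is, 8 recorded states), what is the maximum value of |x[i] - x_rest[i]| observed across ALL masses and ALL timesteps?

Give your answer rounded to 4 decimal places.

Answer: 2.1203

Derivation:
Step 0: x=[3.0000 12.0000] v=[0.0000 0.0000]
Step 1: x=[3.1875 11.7500] v=[0.7500 -1.0000]
Step 2: x=[3.5430 11.2774] v=[1.4219 -1.8906]
Step 3: x=[4.0295 10.6339] v=[1.9458 -2.5742]
Step 4: x=[4.5964 9.8901] v=[2.2677 -2.9753]
Step 5: x=[5.1851 9.1279] v=[2.3549 -3.0487]
Step 6: x=[5.7350 8.4318] v=[2.1996 -2.7844]
Step 7: x=[6.1900 7.8797] v=[1.8198 -2.2086]
Max displacement = 2.1203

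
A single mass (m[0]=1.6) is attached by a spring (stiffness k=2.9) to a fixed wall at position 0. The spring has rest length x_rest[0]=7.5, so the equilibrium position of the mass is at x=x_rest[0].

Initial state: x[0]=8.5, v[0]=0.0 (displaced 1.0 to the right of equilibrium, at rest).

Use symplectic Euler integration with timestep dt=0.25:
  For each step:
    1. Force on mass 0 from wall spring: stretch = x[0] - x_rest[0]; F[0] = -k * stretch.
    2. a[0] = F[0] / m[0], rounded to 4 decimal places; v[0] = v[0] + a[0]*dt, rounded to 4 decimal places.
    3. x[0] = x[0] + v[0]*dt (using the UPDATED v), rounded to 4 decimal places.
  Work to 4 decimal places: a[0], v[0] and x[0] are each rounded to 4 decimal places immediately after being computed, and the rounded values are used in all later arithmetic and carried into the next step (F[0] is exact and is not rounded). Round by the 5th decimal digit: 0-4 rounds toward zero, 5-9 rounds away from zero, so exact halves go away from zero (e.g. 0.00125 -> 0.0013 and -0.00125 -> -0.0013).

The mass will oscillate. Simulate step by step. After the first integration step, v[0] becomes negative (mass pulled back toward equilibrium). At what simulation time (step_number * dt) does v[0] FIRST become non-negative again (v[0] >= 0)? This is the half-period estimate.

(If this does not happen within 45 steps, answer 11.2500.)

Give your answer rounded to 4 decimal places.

Answer: 2.5000

Derivation:
Step 0: x=[8.5000] v=[0.0000]
Step 1: x=[8.3867] v=[-0.4531]
Step 2: x=[8.1730] v=[-0.8549]
Step 3: x=[7.8830] v=[-1.1599]
Step 4: x=[7.5496] v=[-1.3335]
Step 5: x=[7.2106] v=[-1.3560]
Step 6: x=[6.9044] v=[-1.2249]
Step 7: x=[6.6657] v=[-0.9550]
Step 8: x=[6.5215] v=[-0.5770]
Step 9: x=[6.4881] v=[-0.1336]
Step 10: x=[6.5693] v=[0.3249]
First v>=0 after going negative at step 10, time=2.5000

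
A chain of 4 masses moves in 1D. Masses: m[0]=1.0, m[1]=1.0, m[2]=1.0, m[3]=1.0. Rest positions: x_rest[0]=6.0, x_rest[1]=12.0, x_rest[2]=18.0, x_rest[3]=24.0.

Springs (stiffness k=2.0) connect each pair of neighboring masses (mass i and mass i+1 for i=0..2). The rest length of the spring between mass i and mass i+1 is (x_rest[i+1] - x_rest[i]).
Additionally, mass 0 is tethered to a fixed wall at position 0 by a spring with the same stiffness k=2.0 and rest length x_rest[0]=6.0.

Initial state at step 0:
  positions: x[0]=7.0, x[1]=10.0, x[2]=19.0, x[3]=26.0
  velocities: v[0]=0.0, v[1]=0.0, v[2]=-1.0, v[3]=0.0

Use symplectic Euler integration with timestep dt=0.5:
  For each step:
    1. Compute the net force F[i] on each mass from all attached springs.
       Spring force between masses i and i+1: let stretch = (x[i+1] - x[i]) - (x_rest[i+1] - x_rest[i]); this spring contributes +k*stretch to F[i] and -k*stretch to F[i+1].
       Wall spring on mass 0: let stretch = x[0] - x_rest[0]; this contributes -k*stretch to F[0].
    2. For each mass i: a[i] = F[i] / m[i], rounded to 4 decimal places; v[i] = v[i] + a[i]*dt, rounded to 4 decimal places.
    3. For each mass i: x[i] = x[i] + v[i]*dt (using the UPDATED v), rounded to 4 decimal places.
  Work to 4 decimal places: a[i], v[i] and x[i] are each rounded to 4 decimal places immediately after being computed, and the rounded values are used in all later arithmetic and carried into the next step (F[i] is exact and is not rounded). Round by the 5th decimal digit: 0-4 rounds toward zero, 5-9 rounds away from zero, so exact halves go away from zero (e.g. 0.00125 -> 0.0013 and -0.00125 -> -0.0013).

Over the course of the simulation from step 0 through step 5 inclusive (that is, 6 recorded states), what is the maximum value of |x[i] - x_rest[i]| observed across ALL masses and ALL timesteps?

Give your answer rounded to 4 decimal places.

Step 0: x=[7.0000 10.0000 19.0000 26.0000] v=[0.0000 0.0000 -1.0000 0.0000]
Step 1: x=[5.0000 13.0000 17.5000 25.5000] v=[-4.0000 6.0000 -3.0000 -1.0000]
Step 2: x=[4.5000 14.2500 17.7500 24.0000] v=[-1.0000 2.5000 0.5000 -3.0000]
Step 3: x=[6.6250 12.3750 19.3750 22.3750] v=[4.2500 -3.7500 3.2500 -3.2500]
Step 4: x=[8.3125 11.1250 19.0000 22.2500] v=[3.3750 -2.5000 -0.7500 -0.2500]
Step 5: x=[7.2500 12.4063 16.3125 23.5000] v=[-2.1250 2.5625 -5.3750 2.5000]
Max displacement = 2.3125

Answer: 2.3125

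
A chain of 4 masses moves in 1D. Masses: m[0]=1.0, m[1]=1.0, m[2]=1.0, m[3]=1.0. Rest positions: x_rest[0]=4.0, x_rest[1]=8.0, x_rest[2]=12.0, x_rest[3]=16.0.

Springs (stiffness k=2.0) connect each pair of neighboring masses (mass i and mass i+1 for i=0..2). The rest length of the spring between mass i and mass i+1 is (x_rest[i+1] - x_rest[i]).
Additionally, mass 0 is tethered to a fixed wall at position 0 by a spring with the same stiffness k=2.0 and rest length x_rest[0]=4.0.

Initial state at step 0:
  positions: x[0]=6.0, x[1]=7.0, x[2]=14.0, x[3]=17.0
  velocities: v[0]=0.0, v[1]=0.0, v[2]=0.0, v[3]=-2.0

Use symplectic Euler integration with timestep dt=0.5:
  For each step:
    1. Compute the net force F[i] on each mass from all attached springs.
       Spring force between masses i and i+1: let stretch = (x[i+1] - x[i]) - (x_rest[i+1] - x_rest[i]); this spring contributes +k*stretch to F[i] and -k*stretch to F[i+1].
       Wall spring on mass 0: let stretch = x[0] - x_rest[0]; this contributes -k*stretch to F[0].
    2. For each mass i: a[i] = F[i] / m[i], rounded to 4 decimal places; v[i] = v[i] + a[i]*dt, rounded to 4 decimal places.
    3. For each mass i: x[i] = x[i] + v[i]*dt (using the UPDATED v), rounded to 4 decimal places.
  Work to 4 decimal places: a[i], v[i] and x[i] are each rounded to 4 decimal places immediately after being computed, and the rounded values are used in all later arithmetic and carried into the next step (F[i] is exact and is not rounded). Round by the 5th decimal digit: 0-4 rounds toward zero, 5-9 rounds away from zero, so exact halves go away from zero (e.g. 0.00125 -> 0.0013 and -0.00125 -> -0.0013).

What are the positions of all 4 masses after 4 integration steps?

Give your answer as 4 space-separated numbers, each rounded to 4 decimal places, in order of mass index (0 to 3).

Step 0: x=[6.0000 7.0000 14.0000 17.0000] v=[0.0000 0.0000 0.0000 -2.0000]
Step 1: x=[3.5000 10.0000 12.0000 16.5000] v=[-5.0000 6.0000 -4.0000 -1.0000]
Step 2: x=[2.5000 10.7500 11.2500 15.7500] v=[-2.0000 1.5000 -1.5000 -1.5000]
Step 3: x=[4.3750 7.6250 12.5000 14.7500] v=[3.7500 -6.2500 2.5000 -2.0000]
Step 4: x=[5.6875 5.3125 12.4375 14.6250] v=[2.6250 -4.6250 -0.1250 -0.2500]

Answer: 5.6875 5.3125 12.4375 14.6250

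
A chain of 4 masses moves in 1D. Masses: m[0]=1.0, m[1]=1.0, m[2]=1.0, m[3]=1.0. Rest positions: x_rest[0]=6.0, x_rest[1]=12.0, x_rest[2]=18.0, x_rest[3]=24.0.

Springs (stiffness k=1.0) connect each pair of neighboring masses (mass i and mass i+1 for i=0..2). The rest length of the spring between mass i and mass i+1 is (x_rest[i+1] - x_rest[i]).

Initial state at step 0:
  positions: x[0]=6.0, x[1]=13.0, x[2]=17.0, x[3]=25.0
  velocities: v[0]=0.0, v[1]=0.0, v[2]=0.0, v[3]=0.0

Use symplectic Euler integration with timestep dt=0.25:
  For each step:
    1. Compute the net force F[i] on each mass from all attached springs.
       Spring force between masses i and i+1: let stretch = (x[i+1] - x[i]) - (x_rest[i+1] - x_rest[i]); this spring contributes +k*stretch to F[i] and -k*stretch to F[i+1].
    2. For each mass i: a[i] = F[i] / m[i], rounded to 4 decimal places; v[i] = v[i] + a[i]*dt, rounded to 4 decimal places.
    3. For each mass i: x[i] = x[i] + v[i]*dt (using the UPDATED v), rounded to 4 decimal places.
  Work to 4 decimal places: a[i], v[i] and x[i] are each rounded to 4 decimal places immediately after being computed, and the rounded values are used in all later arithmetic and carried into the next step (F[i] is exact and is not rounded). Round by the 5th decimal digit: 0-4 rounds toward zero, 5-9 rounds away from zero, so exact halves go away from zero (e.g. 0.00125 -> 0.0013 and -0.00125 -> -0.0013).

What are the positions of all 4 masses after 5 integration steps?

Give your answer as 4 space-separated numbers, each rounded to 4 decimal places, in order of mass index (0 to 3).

Step 0: x=[6.0000 13.0000 17.0000 25.0000] v=[0.0000 0.0000 0.0000 0.0000]
Step 1: x=[6.0625 12.8125 17.2500 24.8750] v=[0.2500 -0.7500 1.0000 -0.5000]
Step 2: x=[6.1719 12.4805 17.6992 24.6484] v=[0.4375 -1.3281 1.7969 -0.9063]
Step 3: x=[6.3006 12.0804 18.2566 24.3625] v=[0.5147 -1.6006 2.2295 -1.1436]
Step 4: x=[6.4155 11.7050 18.8096 24.0700] v=[0.4597 -1.5015 2.2119 -1.1701]
Step 5: x=[6.4860 11.4431 19.2473 23.8237] v=[0.2821 -1.0477 1.7509 -0.9852]

Answer: 6.4860 11.4431 19.2473 23.8237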